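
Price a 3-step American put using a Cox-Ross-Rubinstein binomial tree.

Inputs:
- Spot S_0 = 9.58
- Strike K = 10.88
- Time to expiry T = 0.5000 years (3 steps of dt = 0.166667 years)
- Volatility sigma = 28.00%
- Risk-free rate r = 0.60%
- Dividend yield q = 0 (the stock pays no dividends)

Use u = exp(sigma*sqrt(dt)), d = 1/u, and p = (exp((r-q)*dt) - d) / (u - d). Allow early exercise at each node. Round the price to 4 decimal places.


dt = T/N = 0.166667
u = exp(sigma*sqrt(dt)) = 1.121099; d = 1/u = 0.891982
p = (exp((r-q)*dt) - d) / (u - d) = 0.475820
Discount per step: exp(-r*dt) = 0.999000
Stock lattice S(k, i) with i counting down-moves:
  k=0: S(0,0) = 9.5800
  k=1: S(1,0) = 10.7401; S(1,1) = 8.5452
  k=2: S(2,0) = 12.0407; S(2,1) = 9.5800; S(2,2) = 7.6222
  k=3: S(3,0) = 13.4989; S(3,1) = 10.7401; S(3,2) = 8.5452; S(3,3) = 6.7988
Terminal payoffs V(N, i) = max(K - S_T, 0):
  V(3,0) = 0.000000; V(3,1) = 0.139871; V(3,2) = 2.334814; V(3,3) = 4.081180
Backward induction: V(k, i) = exp(-r*dt) * [p * V(k+1, i) + (1-p) * V(k+1, i+1)]; then take max(V_cont, immediate exercise) for American.
  V(2,0) = exp(-r*dt) * [p*0.000000 + (1-p)*0.139871] = 0.073244; exercise = 0.000000; V(2,0) = max -> 0.073244
  V(2,1) = exp(-r*dt) * [p*0.139871 + (1-p)*2.334814] = 1.289125; exercise = 1.300000; V(2,1) = max -> 1.300000
  V(2,2) = exp(-r*dt) * [p*2.334814 + (1-p)*4.081180] = 3.246975; exercise = 3.257849; V(2,2) = max -> 3.257849
  V(1,0) = exp(-r*dt) * [p*0.073244 + (1-p)*1.300000] = 0.715569; exercise = 0.139871; V(1,0) = max -> 0.715569
  V(1,1) = exp(-r*dt) * [p*1.300000 + (1-p)*3.257849] = 2.323940; exercise = 2.334814; V(1,1) = max -> 2.334814
  V(0,0) = exp(-r*dt) * [p*0.715569 + (1-p)*2.334814] = 1.562780; exercise = 1.300000; V(0,0) = max -> 1.562780

Answer: Price = V(0,0) = 1.5628


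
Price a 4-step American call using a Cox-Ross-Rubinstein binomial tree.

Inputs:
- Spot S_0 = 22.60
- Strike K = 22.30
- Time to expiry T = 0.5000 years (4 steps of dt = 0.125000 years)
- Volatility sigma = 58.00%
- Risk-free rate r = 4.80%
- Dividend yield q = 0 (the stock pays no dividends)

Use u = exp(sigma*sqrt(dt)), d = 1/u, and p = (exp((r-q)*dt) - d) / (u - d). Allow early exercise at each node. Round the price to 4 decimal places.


Answer: Price = V(0,0) = 3.8692

Derivation:
dt = T/N = 0.125000
u = exp(sigma*sqrt(dt)) = 1.227600; d = 1/u = 0.814598
p = (exp((r-q)*dt) - d) / (u - d) = 0.463485
Discount per step: exp(-r*dt) = 0.994018
Stock lattice S(k, i) with i counting down-moves:
  k=0: S(0,0) = 22.6000
  k=1: S(1,0) = 27.7438; S(1,1) = 18.4099
  k=2: S(2,0) = 34.0582; S(2,1) = 22.6000; S(2,2) = 14.9967
  k=3: S(3,0) = 41.8099; S(3,1) = 27.7438; S(3,2) = 18.4099; S(3,3) = 12.2162
  k=4: S(4,0) = 51.3258; S(4,1) = 34.0582; S(4,2) = 22.6000; S(4,3) = 14.9967; S(4,4) = 9.9513
Terminal payoffs V(N, i) = max(S_T - K, 0):
  V(4,0) = 29.025811; V(4,1) = 11.758235; V(4,2) = 0.300000; V(4,3) = 0.000000; V(4,4) = 0.000000
Backward induction: V(k, i) = exp(-r*dt) * [p * V(k+1, i) + (1-p) * V(k+1, i+1)]; then take max(V_cont, immediate exercise) for American.
  V(3,0) = exp(-r*dt) * [p*29.025811 + (1-p)*11.758235] = 19.643285; exercise = 19.509885; V(3,0) = max -> 19.643285
  V(3,1) = exp(-r*dt) * [p*11.758235 + (1-p)*0.300000] = 5.577157; exercise = 5.443758; V(3,1) = max -> 5.577157
  V(3,2) = exp(-r*dt) * [p*0.300000 + (1-p)*0.000000] = 0.138214; exercise = 0.000000; V(3,2) = max -> 0.138214
  V(3,3) = exp(-r*dt) * [p*0.000000 + (1-p)*0.000000] = 0.000000; exercise = 0.000000; V(3,3) = max -> 0.000000
  V(2,0) = exp(-r*dt) * [p*19.643285 + (1-p)*5.577157] = 12.024235; exercise = 11.758235; V(2,0) = max -> 12.024235
  V(2,1) = exp(-r*dt) * [p*5.577157 + (1-p)*0.138214] = 2.643176; exercise = 0.300000; V(2,1) = max -> 2.643176
  V(2,2) = exp(-r*dt) * [p*0.138214 + (1-p)*0.000000] = 0.063677; exercise = 0.000000; V(2,2) = max -> 0.063677
  V(1,0) = exp(-r*dt) * [p*12.024235 + (1-p)*2.643176] = 6.949336; exercise = 5.443758; V(1,0) = max -> 6.949336
  V(1,1) = exp(-r*dt) * [p*2.643176 + (1-p)*0.063677] = 1.251704; exercise = 0.000000; V(1,1) = max -> 1.251704
  V(0,0) = exp(-r*dt) * [p*6.949336 + (1-p)*1.251704] = 3.869186; exercise = 0.300000; V(0,0) = max -> 3.869186


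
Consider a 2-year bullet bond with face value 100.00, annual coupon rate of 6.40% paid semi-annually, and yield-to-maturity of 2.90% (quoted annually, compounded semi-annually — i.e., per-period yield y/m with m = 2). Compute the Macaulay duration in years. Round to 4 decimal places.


Answer: Macaulay duration = 1.9122 years

Derivation:
Coupon per period c = face * coupon_rate / m = 3.200000
Periods per year m = 2; per-period yield y/m = 0.014500
Number of cashflows N = 4
Cashflows (t years, CF_t, discount factor 1/(1+y/m)^(m*t), PV):
  t = 0.5000: CF_t = 3.200000, DF = 0.985707, PV = 3.154263
  t = 1.0000: CF_t = 3.200000, DF = 0.971619, PV = 3.109180
  t = 1.5000: CF_t = 3.200000, DF = 0.957732, PV = 3.064741
  t = 2.0000: CF_t = 103.200000, DF = 0.944043, PV = 97.425242
Price P = sum_t PV_t = 106.753426
Macaulay numerator sum_t t * PV_t:
  t * PV_t at t = 0.5000: 1.577132
  t * PV_t at t = 1.0000: 3.109180
  t * PV_t at t = 1.5000: 4.597112
  t * PV_t at t = 2.0000: 194.850483
Macaulay duration D = (sum_t t * PV_t) / P = 204.133907 / 106.753426 = 1.912200


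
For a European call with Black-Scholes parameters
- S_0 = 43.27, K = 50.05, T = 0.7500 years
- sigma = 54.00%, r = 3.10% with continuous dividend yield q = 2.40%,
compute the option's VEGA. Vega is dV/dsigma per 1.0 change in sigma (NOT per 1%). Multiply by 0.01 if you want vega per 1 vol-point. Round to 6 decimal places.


Answer: Vega = 14.650701

Derivation:
d1 = -0.0662091422; d2 = -0.5338628603
phi(d1) = 0.3980688262; exp(-qT) = 0.9821610324; exp(-rT) = 0.9770181987
Vega = S * exp(-qT) * phi(d1) * sqrt(T) = 43.2700 * 0.9821610324 * 0.3980688262 * 0.8660254038 = 14.650701


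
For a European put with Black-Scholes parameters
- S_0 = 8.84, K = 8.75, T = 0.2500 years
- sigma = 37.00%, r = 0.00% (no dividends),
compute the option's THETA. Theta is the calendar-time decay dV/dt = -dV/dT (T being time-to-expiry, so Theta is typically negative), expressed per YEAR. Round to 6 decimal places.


d1 = 0.1478144664; d2 = -0.0371855336
phi(d1) = 0.3946077318; exp(-qT) = 1.0000000000; exp(-rT) = 1.0000000000
Theta = -S*exp(-qT)*phi(d1)*sigma/(2*sqrt(T)) + r*K*exp(-rT)*N(-d2) - q*S*exp(-qT)*N(-d1)
N(-d1) = 0.4412445961; N(-d2) = 0.5148314634; sqrt(T) = 0.5000000000
Term 1 = -8.8400 * 1.0000000000 * 0.3946077318 * 0.3700 / (2 * 0.5000000000) = -1.2906829692
Term 2 = 0.0000 * 8.7500 * 1.0000000000 * 0.5148314634 = 0.0000000000
Term 3 = 0 (no dividend yield, q = 0)
Theta = -1.2906829692 + (0.0000000000) + (0.0000000000) = -1.290683

Answer: Theta = -1.290683


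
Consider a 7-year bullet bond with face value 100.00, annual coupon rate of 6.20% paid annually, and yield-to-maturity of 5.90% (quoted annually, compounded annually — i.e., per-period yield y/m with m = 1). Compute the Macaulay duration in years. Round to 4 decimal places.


Coupon per period c = face * coupon_rate / m = 6.200000
Periods per year m = 1; per-period yield y/m = 0.059000
Number of cashflows N = 7
Cashflows (t years, CF_t, discount factor 1/(1+y/m)^(m*t), PV):
  t = 1.0000: CF_t = 6.200000, DF = 0.944287, PV = 5.854580
  t = 2.0000: CF_t = 6.200000, DF = 0.891678, PV = 5.528404
  t = 3.0000: CF_t = 6.200000, DF = 0.842000, PV = 5.220400
  t = 4.0000: CF_t = 6.200000, DF = 0.795090, PV = 4.929557
  t = 5.0000: CF_t = 6.200000, DF = 0.750793, PV = 4.654916
  t = 6.0000: CF_t = 6.200000, DF = 0.708964, PV = 4.395577
  t = 7.0000: CF_t = 106.200000, DF = 0.669466, PV = 71.097249
Price P = sum_t PV_t = 101.680683
Macaulay numerator sum_t t * PV_t:
  t * PV_t at t = 1.0000: 5.854580
  t * PV_t at t = 2.0000: 11.056808
  t * PV_t at t = 3.0000: 15.661201
  t * PV_t at t = 4.0000: 19.718226
  t * PV_t at t = 5.0000: 23.274582
  t * PV_t at t = 6.0000: 26.373464
  t * PV_t at t = 7.0000: 497.680742
Macaulay duration D = (sum_t t * PV_t) / P = 599.619603 / 101.680683 = 5.897085

Answer: Macaulay duration = 5.8971 years


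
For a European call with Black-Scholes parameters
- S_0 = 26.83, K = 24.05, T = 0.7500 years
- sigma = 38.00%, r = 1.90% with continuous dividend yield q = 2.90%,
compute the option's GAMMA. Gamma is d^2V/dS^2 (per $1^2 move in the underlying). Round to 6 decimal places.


Answer: Gamma = 0.039510

Derivation:
d1 = 0.4741433414; d2 = 0.1450536879
phi(d1) = 0.3565272918; exp(-qT) = 0.9784848257; exp(-rT) = 0.9858510507
Gamma = exp(-qT) * phi(d1) / (S * sigma * sqrt(T)) = 0.9784848257 * 0.3565272918 / (26.8300 * 0.3800 * 0.8660254038) = 0.039510


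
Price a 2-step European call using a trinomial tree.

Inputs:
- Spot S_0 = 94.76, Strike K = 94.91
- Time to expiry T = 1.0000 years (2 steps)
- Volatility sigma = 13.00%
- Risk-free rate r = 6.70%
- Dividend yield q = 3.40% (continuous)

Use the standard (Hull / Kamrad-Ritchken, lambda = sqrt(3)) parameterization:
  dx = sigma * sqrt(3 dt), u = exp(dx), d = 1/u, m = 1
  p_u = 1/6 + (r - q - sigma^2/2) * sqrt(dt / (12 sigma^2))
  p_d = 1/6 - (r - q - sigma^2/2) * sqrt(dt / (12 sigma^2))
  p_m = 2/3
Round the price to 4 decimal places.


dt = T/N = 0.500000; dx = sigma*sqrt(3*dt) = 0.159217
u = exp(dx) = 1.172592; d = 1/u = 0.852811
p_u = 0.205215, p_m = 0.666667, p_d = 0.128119
Discount per step: exp(-r*dt) = 0.967055
Stock lattice S(k, j) with j the centered position index:
  k=0: S(0,+0) = 94.7600
  k=1: S(1,-1) = 80.8124; S(1,+0) = 94.7600; S(1,+1) = 111.1148
  k=2: S(2,-2) = 68.9177; S(2,-1) = 80.8124; S(2,+0) = 94.7600; S(2,+1) = 111.1148; S(2,+2) = 130.2924
Terminal payoffs V(N, j) = max(S_T - K, 0):
  V(2,-2) = 0.000000; V(2,-1) = 0.000000; V(2,+0) = 0.000000; V(2,+1) = 16.204835; V(2,+2) = 35.382386
Backward induction: V(k, j) = exp(-r*dt) * [p_u * V(k+1, j+1) + p_m * V(k+1, j) + p_d * V(k+1, j-1)]
  V(1,-1) = exp(-r*dt) * [p_u*0.000000 + p_m*0.000000 + p_d*0.000000] = 0.000000
  V(1,+0) = exp(-r*dt) * [p_u*16.204835 + p_m*0.000000 + p_d*0.000000] = 3.215913
  V(1,+1) = exp(-r*dt) * [p_u*35.382386 + p_m*16.204835 + p_d*0.000000] = 17.469083
  V(0,+0) = exp(-r*dt) * [p_u*17.469083 + p_m*3.215913 + p_d*0.000000] = 5.540117

Answer: Price = V(0,0) = 5.5401


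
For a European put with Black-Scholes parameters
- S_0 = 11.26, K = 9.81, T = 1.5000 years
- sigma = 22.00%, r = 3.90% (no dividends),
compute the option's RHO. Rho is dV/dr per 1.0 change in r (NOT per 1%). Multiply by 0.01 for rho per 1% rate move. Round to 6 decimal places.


d1 = 0.8634612755; d2 = 0.5940174038
phi(d1) = 0.2747973889; exp(-qT) = 1.0000000000; exp(-rT) = 0.9431782404
N(-d2) = 0.2762502363
Rho = -K*T*exp(-rT)*N(-d2) = -9.8100 * 1.5000 * 0.9431782404 * 0.2762502363 = -3.834041

Answer: Rho = -3.834041


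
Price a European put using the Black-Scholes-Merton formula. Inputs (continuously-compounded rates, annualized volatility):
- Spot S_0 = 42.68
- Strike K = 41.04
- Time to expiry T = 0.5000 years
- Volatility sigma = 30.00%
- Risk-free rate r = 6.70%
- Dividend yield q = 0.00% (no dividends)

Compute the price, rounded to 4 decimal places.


d1 = (ln(S/K) + (r - q + 0.5*sigma^2) * T) / (sigma * sqrt(T)) = 0.44869803
d2 = d1 - sigma * sqrt(T) = 0.23656599
exp(-rT) = 0.96705491; exp(-qT) = 1.00000000
P = K * exp(-rT) * N(-d2) - S_0 * exp(-qT) * N(-d1)
N(-d1) = 0.32682475; N(-d2) = 0.40649675
P = 41.0400 * 0.96705491 * 0.40649675 - 42.6800 * 1.00000000 * 0.32682475 = 2.1841

Answer: Price = 2.1841


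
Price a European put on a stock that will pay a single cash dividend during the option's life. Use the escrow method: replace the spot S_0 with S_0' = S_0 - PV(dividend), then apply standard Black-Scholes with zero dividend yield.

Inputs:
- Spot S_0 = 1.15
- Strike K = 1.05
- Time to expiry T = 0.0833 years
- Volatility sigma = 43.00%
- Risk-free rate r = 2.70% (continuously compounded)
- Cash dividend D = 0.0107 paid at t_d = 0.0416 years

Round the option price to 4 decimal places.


Answer: Price = 0.0202

Derivation:
PV(D) = D * exp(-r * t_d) = 0.0107 * 0.99887743 = 0.01068799
S_0' = S_0 - PV(D) = 1.1500 - 0.01068799 = 1.13931201
d1 = (ln(S_0'/K) + (r + sigma^2/2)*T) / (sigma*sqrt(T)) = 0.73795777
d2 = d1 - sigma*sqrt(T) = 0.61385229
exp(-rT) = 0.99775343
N(-d1) = 0.23027006; N(-d2) = 0.26965647
P = K * exp(-rT) * N(-d2) - S_0' * N(-d1) = 1.0500 * 0.99775343 * 0.26965647 - 1.13931201 * 0.23027006 = 0.0202


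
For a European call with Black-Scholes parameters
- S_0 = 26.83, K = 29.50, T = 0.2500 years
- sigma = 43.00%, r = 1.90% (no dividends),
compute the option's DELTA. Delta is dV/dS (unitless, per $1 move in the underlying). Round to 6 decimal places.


d1 = -0.3116609252; d2 = -0.5266609252
phi(d1) = 0.3800301074; exp(-qT) = 1.0000000000; exp(-rT) = 0.9952612634
N(d1) = 0.3776491135
Delta = exp(-qT) * N(d1) = 1.0000000000 * 0.3776491135 = 0.377649

Answer: Delta = 0.377649


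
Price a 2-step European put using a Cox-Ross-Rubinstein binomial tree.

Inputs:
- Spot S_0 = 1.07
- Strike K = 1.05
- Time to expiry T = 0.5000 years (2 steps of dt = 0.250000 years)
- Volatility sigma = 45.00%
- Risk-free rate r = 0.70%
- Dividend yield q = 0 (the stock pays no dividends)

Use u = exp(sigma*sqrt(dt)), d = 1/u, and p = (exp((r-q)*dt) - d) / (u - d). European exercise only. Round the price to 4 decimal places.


Answer: Price = V(0,0) = 0.1117

Derivation:
dt = T/N = 0.250000
u = exp(sigma*sqrt(dt)) = 1.252323; d = 1/u = 0.798516
p = (exp((r-q)*dt) - d) / (u - d) = 0.447846
Discount per step: exp(-r*dt) = 0.998252
Stock lattice S(k, i) with i counting down-moves:
  k=0: S(0,0) = 1.0700
  k=1: S(1,0) = 1.3400; S(1,1) = 0.8544
  k=2: S(2,0) = 1.6781; S(2,1) = 1.0700; S(2,2) = 0.6823
Terminal payoffs V(N, i) = max(K - S_T, 0):
  V(2,0) = 0.000000; V(2,1) = 0.000000; V(2,2) = 0.367738
Backward induction: V(k, i) = exp(-r*dt) * [p * V(k+1, i) + (1-p) * V(k+1, i+1)].
  V(1,0) = exp(-r*dt) * [p*0.000000 + (1-p)*0.000000] = 0.000000
  V(1,1) = exp(-r*dt) * [p*0.000000 + (1-p)*0.367738] = 0.202693
  V(0,0) = exp(-r*dt) * [p*0.000000 + (1-p)*0.202693] = 0.111722


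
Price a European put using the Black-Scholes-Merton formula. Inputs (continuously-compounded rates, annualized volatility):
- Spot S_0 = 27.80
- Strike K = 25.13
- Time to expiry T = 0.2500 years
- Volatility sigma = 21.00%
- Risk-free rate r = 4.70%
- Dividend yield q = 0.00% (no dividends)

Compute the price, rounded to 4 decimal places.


d1 = (ln(S/K) + (r - q + 0.5*sigma^2) * T) / (sigma * sqrt(T)) = 1.12605875
d2 = d1 - sigma * sqrt(T) = 1.02105875
exp(-rT) = 0.98831876; exp(-qT) = 1.00000000
P = K * exp(-rT) * N(-d2) - S_0 * exp(-qT) * N(-d1)
N(-d1) = 0.13007033; N(-d2) = 0.15361330
P = 25.1300 * 0.98831876 * 0.15361330 - 27.8000 * 1.00000000 * 0.13007033 = 0.1993

Answer: Price = 0.1993


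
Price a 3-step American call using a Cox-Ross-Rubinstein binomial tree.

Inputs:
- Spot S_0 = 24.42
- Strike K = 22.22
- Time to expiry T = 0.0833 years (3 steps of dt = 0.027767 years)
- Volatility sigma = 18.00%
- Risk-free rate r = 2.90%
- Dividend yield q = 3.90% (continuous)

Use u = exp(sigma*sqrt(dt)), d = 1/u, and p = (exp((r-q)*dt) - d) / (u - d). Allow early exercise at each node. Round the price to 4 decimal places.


dt = T/N = 0.027767
u = exp(sigma*sqrt(dt)) = 1.030448; d = 1/u = 0.970451
p = (exp((r-q)*dt) - d) / (u - d) = 0.487875
Discount per step: exp(-r*dt) = 0.999195
Stock lattice S(k, i) with i counting down-moves:
  k=0: S(0,0) = 24.4200
  k=1: S(1,0) = 25.1635; S(1,1) = 23.6984
  k=2: S(2,0) = 25.9297; S(2,1) = 24.4200; S(2,2) = 22.9982
  k=3: S(3,0) = 26.7193; S(3,1) = 25.1635; S(3,2) = 23.6984; S(3,3) = 22.3186
Terminal payoffs V(N, i) = max(S_T - K, 0):
  V(3,0) = 4.499255; V(3,1) = 2.943549; V(3,2) = 1.478422; V(3,3) = 0.098601
Backward induction: V(k, i) = exp(-r*dt) * [p * V(k+1, i) + (1-p) * V(k+1, i+1)]; then take max(V_cont, immediate exercise) for American.
  V(2,0) = exp(-r*dt) * [p*4.499255 + (1-p)*2.943549] = 3.699558; exercise = 3.709737; V(2,0) = max -> 3.709737
  V(2,1) = exp(-r*dt) * [p*2.943549 + (1-p)*1.478422] = 2.191455; exercise = 2.200000; V(2,1) = max -> 2.200000
  V(2,2) = exp(-r*dt) * [p*1.478422 + (1-p)*0.098601] = 0.771160; exercise = 0.778166; V(2,2) = max -> 0.778166
  V(1,0) = exp(-r*dt) * [p*3.709737 + (1-p)*2.200000] = 2.934199; exercise = 2.943549; V(1,0) = max -> 2.943549
  V(1,1) = exp(-r*dt) * [p*2.200000 + (1-p)*0.778166] = 1.470658; exercise = 1.478422; V(1,1) = max -> 1.478422
  V(0,0) = exp(-r*dt) * [p*2.943549 + (1-p)*1.478422] = 2.191455; exercise = 2.200000; V(0,0) = max -> 2.200000

Answer: Price = V(0,0) = 2.2000


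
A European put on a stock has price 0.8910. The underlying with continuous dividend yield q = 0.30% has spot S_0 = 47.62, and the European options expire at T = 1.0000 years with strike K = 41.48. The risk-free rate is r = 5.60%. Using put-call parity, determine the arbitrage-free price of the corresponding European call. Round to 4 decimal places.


Put-call parity: C - P = S_0 * exp(-qT) - K * exp(-rT).
S_0 * exp(-qT) = 47.6200 * 0.99700450 = 47.47735408
K * exp(-rT) = 41.4800 * 0.94553914 = 39.22096336
C = P + S*exp(-qT) - K*exp(-rT)
C = 0.8910 + 47.47735408 - 39.22096336 = 9.1474

Answer: Call price = 9.1474


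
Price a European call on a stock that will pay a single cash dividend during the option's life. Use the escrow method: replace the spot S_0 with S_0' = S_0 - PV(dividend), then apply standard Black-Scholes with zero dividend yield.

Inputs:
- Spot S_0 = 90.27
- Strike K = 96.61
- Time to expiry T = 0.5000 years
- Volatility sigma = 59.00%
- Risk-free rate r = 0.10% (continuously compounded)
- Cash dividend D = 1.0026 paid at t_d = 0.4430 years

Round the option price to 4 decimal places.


Answer: Price = 11.9732

Derivation:
PV(D) = D * exp(-r * t_d) = 1.0026 * 0.99955710 = 1.00215595
S_0' = S_0 - PV(D) = 90.2700 - 1.00215595 = 89.26784405
d1 = (ln(S_0'/K) + (r + sigma^2/2)*T) / (sigma*sqrt(T)) = 0.02033610
d2 = d1 - sigma*sqrt(T) = -0.39685690
exp(-rT) = 0.99950012
N(d1) = 0.50811237; N(d2) = 0.34573649
C = S_0' * N(d1) - K * exp(-rT) * N(d2) = 89.26784405 * 0.50811237 - 96.6100 * 0.99950012 * 0.34573649 = 11.9732


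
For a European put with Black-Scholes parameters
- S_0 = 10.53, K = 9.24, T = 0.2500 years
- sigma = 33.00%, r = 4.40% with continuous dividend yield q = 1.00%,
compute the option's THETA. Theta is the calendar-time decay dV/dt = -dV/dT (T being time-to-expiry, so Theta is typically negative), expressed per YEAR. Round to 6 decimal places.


d1 = 0.9260541848; d2 = 0.7610541848
phi(d1) = 0.2598302594; exp(-qT) = 0.9975031224; exp(-rT) = 0.9890602788
Theta = -S*exp(-qT)*phi(d1)*sigma/(2*sqrt(T)) + r*K*exp(-rT)*N(-d2) - q*S*exp(-qT)*N(-d1)
N(-d1) = 0.1772089109; N(-d2) = 0.2233123519; sqrt(T) = 0.5000000000
Term 1 = -10.5300 * 0.9975031224 * 0.2598302594 * 0.3300 / (2 * 0.5000000000) = -0.9006297771
Term 2 = 0.0440 * 9.2400 * 0.9890602788 * 0.2233123519 = 0.0897966539
Term 3 = -0.0100 * 10.5300 * 0.9975031224 * 0.1772089109 = -0.0186135063
Theta = -0.9006297771 + (0.0897966539) + (-0.0186135063) = -0.829447

Answer: Theta = -0.829447


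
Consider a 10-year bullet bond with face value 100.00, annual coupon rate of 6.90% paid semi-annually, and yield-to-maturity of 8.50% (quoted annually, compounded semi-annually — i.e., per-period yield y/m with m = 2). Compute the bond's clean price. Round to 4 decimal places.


Coupon per period c = face * coupon_rate / m = 3.450000
Periods per year m = 2; per-period yield y/m = 0.042500
Number of cashflows N = 20
Cashflows (t years, CF_t, discount factor 1/(1+y/m)^(m*t), PV):
  t = 0.5000: CF_t = 3.450000, DF = 0.959233, PV = 3.309353
  t = 1.0000: CF_t = 3.450000, DF = 0.920127, PV = 3.174439
  t = 1.5000: CF_t = 3.450000, DF = 0.882616, PV = 3.045025
  t = 2.0000: CF_t = 3.450000, DF = 0.846634, PV = 2.920888
  t = 2.5000: CF_t = 3.450000, DF = 0.812119, PV = 2.801811
  t = 3.0000: CF_t = 3.450000, DF = 0.779011, PV = 2.687588
  t = 3.5000: CF_t = 3.450000, DF = 0.747253, PV = 2.578022
  t = 4.0000: CF_t = 3.450000, DF = 0.716789, PV = 2.472923
  t = 4.5000: CF_t = 3.450000, DF = 0.687568, PV = 2.372108
  t = 5.0000: CF_t = 3.450000, DF = 0.659537, PV = 2.275404
  t = 5.5000: CF_t = 3.450000, DF = 0.632650, PV = 2.182641
  t = 6.0000: CF_t = 3.450000, DF = 0.606858, PV = 2.093661
  t = 6.5000: CF_t = 3.450000, DF = 0.582118, PV = 2.008308
  t = 7.0000: CF_t = 3.450000, DF = 0.558387, PV = 1.926434
  t = 7.5000: CF_t = 3.450000, DF = 0.535623, PV = 1.847899
  t = 8.0000: CF_t = 3.450000, DF = 0.513787, PV = 1.772565
  t = 8.5000: CF_t = 3.450000, DF = 0.492841, PV = 1.700302
  t = 9.0000: CF_t = 3.450000, DF = 0.472749, PV = 1.630985
  t = 9.5000: CF_t = 3.450000, DF = 0.453477, PV = 1.564494
  t = 10.0000: CF_t = 103.450000, DF = 0.434989, PV = 44.999659
Price P = sum_t PV_t = 89.364507

Answer: Price = 89.3645


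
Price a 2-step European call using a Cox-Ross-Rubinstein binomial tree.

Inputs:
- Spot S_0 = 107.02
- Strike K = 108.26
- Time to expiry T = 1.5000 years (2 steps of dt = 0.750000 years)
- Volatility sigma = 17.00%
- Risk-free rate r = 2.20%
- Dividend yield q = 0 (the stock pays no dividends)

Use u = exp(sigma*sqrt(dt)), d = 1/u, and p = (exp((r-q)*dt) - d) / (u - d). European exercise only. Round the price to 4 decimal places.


Answer: Price = V(0,0) = 9.2463

Derivation:
dt = T/N = 0.750000
u = exp(sigma*sqrt(dt)) = 1.158614; d = 1/u = 0.863100
p = (exp((r-q)*dt) - d) / (u - d) = 0.519558
Discount per step: exp(-r*dt) = 0.983635
Stock lattice S(k, i) with i counting down-moves:
  k=0: S(0,0) = 107.0200
  k=1: S(1,0) = 123.9949; S(1,1) = 92.3690
  k=2: S(2,0) = 143.6622; S(2,1) = 107.0200; S(2,2) = 79.7237
Terminal payoffs V(N, i) = max(S_T - K, 0):
  V(2,0) = 35.402151; V(2,1) = 0.000000; V(2,2) = 0.000000
Backward induction: V(k, i) = exp(-r*dt) * [p * V(k+1, i) + (1-p) * V(k+1, i+1)].
  V(1,0) = exp(-r*dt) * [p*35.402151 + (1-p)*0.000000] = 18.092485
  V(1,1) = exp(-r*dt) * [p*0.000000 + (1-p)*0.000000] = 0.000000
  V(0,0) = exp(-r*dt) * [p*18.092485 + (1-p)*0.000000] = 9.246274


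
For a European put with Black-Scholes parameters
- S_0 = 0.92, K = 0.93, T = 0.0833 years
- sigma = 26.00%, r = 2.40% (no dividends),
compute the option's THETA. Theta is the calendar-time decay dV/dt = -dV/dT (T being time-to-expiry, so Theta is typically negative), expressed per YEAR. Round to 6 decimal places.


Answer: Theta = -0.152281

Derivation:
d1 = -0.0799058417; d2 = -0.1549463641
phi(d1) = 0.3976706993; exp(-qT) = 1.0000000000; exp(-rT) = 0.9980027971
Theta = -S*exp(-qT)*phi(d1)*sigma/(2*sqrt(T)) + r*K*exp(-rT)*N(-d2) - q*S*exp(-qT)*N(-d1)
N(-d1) = 0.5318439282; N(-d2) = 0.5615681991; sqrt(T) = 0.2886173938
Term 1 = -0.9200 * 1.0000000000 * 0.3976706993 * 0.2600 / (2 * 0.2886173938) = -0.1647905381
Term 2 = 0.0240 * 0.9300 * 0.9980027971 * 0.5615681991 = 0.0125091689
Term 3 = 0 (no dividend yield, q = 0)
Theta = -0.1647905381 + (0.0125091689) + (0.0000000000) = -0.152281


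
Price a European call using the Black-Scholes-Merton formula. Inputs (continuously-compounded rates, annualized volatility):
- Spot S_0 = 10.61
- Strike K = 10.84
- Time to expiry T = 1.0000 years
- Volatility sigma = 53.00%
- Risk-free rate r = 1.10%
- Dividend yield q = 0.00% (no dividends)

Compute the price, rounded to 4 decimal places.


d1 = (ln(S/K) + (r - q + 0.5*sigma^2) * T) / (sigma * sqrt(T)) = 0.24529048
d2 = d1 - sigma * sqrt(T) = -0.28470952
exp(-rT) = 0.98906028; exp(-qT) = 1.00000000
C = S_0 * exp(-qT) * N(d1) - K * exp(-rT) * N(d2)
N(d1) = 0.59688424; N(d2) = 0.38793335
C = 10.6100 * 1.00000000 * 0.59688424 - 10.8400 * 0.98906028 * 0.38793335 = 2.1737

Answer: Price = 2.1737


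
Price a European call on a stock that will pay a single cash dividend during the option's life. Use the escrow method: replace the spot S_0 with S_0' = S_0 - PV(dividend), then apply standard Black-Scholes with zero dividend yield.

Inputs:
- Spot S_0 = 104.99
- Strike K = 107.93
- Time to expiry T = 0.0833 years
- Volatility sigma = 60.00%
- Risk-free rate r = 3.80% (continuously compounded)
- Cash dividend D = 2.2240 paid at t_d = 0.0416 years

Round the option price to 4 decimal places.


Answer: Price = 5.0995

Derivation:
PV(D) = D * exp(-r * t_d) = 2.2240 * 0.99842045 = 2.22048708
S_0' = S_0 - PV(D) = 104.9900 - 2.22048708 = 102.76951292
d1 = (ln(S_0'/K) + (r + sigma^2/2)*T) / (sigma*sqrt(T)) = -0.17805999
d2 = d1 - sigma*sqrt(T) = -0.35123043
exp(-rT) = 0.99683960
N(d1) = 0.42933793; N(d2) = 0.36270774
C = S_0' * N(d1) - K * exp(-rT) * N(d2) = 102.76951292 * 0.42933793 - 107.9300 * 0.99683960 * 0.36270774 = 5.0995


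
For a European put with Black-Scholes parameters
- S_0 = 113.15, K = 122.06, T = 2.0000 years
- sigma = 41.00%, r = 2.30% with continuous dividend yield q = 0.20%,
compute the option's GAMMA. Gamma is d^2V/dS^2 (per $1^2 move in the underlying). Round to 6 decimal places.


d1 = 0.2316234241; d2 = -0.3482041365
phi(d1) = 0.3883830289; exp(-qT) = 0.9960079893; exp(-rT) = 0.9550419622
Gamma = exp(-qT) * phi(d1) / (S * sigma * sqrt(T)) = 0.9960079893 * 0.3883830289 / (113.1500 * 0.4100 * 1.4142135624) = 0.005896

Answer: Gamma = 0.005896


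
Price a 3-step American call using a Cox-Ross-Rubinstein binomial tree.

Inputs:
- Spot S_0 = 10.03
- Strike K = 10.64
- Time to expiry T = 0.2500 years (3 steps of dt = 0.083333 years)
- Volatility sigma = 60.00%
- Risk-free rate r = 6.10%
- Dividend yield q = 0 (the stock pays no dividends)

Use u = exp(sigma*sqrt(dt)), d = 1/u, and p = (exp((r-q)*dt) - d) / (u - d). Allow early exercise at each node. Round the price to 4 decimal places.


dt = T/N = 0.083333
u = exp(sigma*sqrt(dt)) = 1.189110; d = 1/u = 0.840965
p = (exp((r-q)*dt) - d) / (u - d) = 0.471445
Discount per step: exp(-r*dt) = 0.994930
Stock lattice S(k, i) with i counting down-moves:
  k=0: S(0,0) = 10.0300
  k=1: S(1,0) = 11.9268; S(1,1) = 8.4349
  k=2: S(2,0) = 14.1822; S(2,1) = 10.0300; S(2,2) = 7.0934
  k=3: S(3,0) = 16.8642; S(3,1) = 11.9268; S(3,2) = 8.4349; S(3,3) = 5.9653
Terminal payoffs V(N, i) = max(S_T - K, 0):
  V(3,0) = 6.224247; V(3,1) = 1.286773; V(3,2) = 0.000000; V(3,3) = 0.000000
Backward induction: V(k, i) = exp(-r*dt) * [p * V(k+1, i) + (1-p) * V(k+1, i+1)]; then take max(V_cont, immediate exercise) for American.
  V(2,0) = exp(-r*dt) * [p*6.224247 + (1-p)*1.286773] = 3.596193; exercise = 3.542244; V(2,0) = max -> 3.596193
  V(2,1) = exp(-r*dt) * [p*1.286773 + (1-p)*0.000000] = 0.603567; exercise = 0.000000; V(2,1) = max -> 0.603567
  V(2,2) = exp(-r*dt) * [p*0.000000 + (1-p)*0.000000] = 0.000000; exercise = 0.000000; V(2,2) = max -> 0.000000
  V(1,0) = exp(-r*dt) * [p*3.596193 + (1-p)*0.603567] = 2.004212; exercise = 1.286773; V(1,0) = max -> 2.004212
  V(1,1) = exp(-r*dt) * [p*0.603567 + (1-p)*0.000000] = 0.283106; exercise = 0.000000; V(1,1) = max -> 0.283106
  V(0,0) = exp(-r*dt) * [p*2.004212 + (1-p)*0.283106] = 1.088963; exercise = 0.000000; V(0,0) = max -> 1.088963

Answer: Price = V(0,0) = 1.0890


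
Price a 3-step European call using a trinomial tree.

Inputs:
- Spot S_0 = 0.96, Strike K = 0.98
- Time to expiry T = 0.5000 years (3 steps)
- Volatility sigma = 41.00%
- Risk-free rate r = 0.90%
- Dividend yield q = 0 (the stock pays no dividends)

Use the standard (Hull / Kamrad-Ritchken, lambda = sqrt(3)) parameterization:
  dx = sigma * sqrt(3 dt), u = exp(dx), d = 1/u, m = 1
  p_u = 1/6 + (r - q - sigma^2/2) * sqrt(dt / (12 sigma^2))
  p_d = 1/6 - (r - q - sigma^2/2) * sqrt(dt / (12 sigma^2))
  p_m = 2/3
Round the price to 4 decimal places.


dt = T/N = 0.166667; dx = sigma*sqrt(3*dt) = 0.289914
u = exp(dx) = 1.336312; d = 1/u = 0.748328
p_u = 0.145094, p_m = 0.666667, p_d = 0.188239
Discount per step: exp(-r*dt) = 0.998501
Stock lattice S(k, j) with j the centered position index:
  k=0: S(0,+0) = 0.9600
  k=1: S(1,-1) = 0.7184; S(1,+0) = 0.9600; S(1,+1) = 1.2829
  k=2: S(2,-2) = 0.5376; S(2,-1) = 0.7184; S(2,+0) = 0.9600; S(2,+1) = 1.2829; S(2,+2) = 1.7143
  k=3: S(3,-3) = 0.4023; S(3,-2) = 0.5376; S(3,-1) = 0.7184; S(3,+0) = 0.9600; S(3,+1) = 1.2829; S(3,+2) = 1.7143; S(3,+3) = 2.2908
Terminal payoffs V(N, j) = max(S_T - K, 0):
  V(3,-3) = 0.000000; V(3,-2) = 0.000000; V(3,-1) = 0.000000; V(3,+0) = 0.000000; V(3,+1) = 0.302860; V(3,+2) = 0.734301; V(3,+3) = 1.310842
Backward induction: V(k, j) = exp(-r*dt) * [p_u * V(k+1, j+1) + p_m * V(k+1, j) + p_d * V(k+1, j-1)]
  V(2,-2) = exp(-r*dt) * [p_u*0.000000 + p_m*0.000000 + p_d*0.000000] = 0.000000
  V(2,-1) = exp(-r*dt) * [p_u*0.000000 + p_m*0.000000 + p_d*0.000000] = 0.000000
  V(2,+0) = exp(-r*dt) * [p_u*0.302860 + p_m*0.000000 + p_d*0.000000] = 0.043877
  V(2,+1) = exp(-r*dt) * [p_u*0.734301 + p_m*0.302860 + p_d*0.000000] = 0.307987
  V(2,+2) = exp(-r*dt) * [p_u*1.310842 + p_m*0.734301 + p_d*0.302860] = 0.735635
  V(1,-1) = exp(-r*dt) * [p_u*0.043877 + p_m*0.000000 + p_d*0.000000] = 0.006357
  V(1,+0) = exp(-r*dt) * [p_u*0.307987 + p_m*0.043877 + p_d*0.000000] = 0.073828
  V(1,+1) = exp(-r*dt) * [p_u*0.735635 + p_m*0.307987 + p_d*0.043877] = 0.319840
  V(0,+0) = exp(-r*dt) * [p_u*0.319840 + p_m*0.073828 + p_d*0.006357] = 0.096677

Answer: Price = V(0,0) = 0.0967


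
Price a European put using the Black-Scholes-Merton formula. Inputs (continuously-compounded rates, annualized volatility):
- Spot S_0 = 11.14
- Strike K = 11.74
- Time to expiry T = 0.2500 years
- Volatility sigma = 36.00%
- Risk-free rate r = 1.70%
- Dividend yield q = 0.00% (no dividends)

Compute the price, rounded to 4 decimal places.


Answer: Price = 1.1228

Derivation:
d1 = (ln(S/K) + (r - q + 0.5*sigma^2) * T) / (sigma * sqrt(T)) = -0.17783100
d2 = d1 - sigma * sqrt(T) = -0.35783100
exp(-rT) = 0.99575902; exp(-qT) = 1.00000000
P = K * exp(-rT) * N(-d2) - S_0 * exp(-qT) * N(-d1)
N(-d1) = 0.57057215; N(-d2) = 0.63976510
P = 11.7400 * 0.99575902 * 0.63976510 - 11.1400 * 1.00000000 * 0.57057215 = 1.1228


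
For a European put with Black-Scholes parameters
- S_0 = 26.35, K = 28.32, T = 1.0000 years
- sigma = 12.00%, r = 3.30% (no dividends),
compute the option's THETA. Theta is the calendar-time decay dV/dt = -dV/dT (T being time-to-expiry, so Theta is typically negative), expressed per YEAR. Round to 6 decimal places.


Answer: Theta = -0.020914

Derivation:
d1 = -0.2658332820; d2 = -0.3858332820
phi(d1) = 0.3850923127; exp(-qT) = 1.0000000000; exp(-rT) = 0.9675385596
Theta = -S*exp(-qT)*phi(d1)*sigma/(2*sqrt(T)) + r*K*exp(-rT)*N(-d2) - q*S*exp(-qT)*N(-d1)
N(-d1) = 0.6048161951; N(-d2) = 0.6501899276; sqrt(T) = 1.0000000000
Term 1 = -26.3500 * 1.0000000000 * 0.3850923127 * 0.1200 / (2 * 1.0000000000) = -0.6088309464
Term 2 = 0.0330 * 28.3200 * 0.9675385596 * 0.6501899276 = 0.5879165804
Term 3 = 0 (no dividend yield, q = 0)
Theta = -0.6088309464 + (0.5879165804) + (0.0000000000) = -0.020914


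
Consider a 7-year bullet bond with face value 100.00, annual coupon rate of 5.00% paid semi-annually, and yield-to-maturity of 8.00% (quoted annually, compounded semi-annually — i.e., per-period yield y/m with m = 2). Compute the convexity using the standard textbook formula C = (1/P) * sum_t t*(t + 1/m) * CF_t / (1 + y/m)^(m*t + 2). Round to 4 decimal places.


Coupon per period c = face * coupon_rate / m = 2.500000
Periods per year m = 2; per-period yield y/m = 0.040000
Number of cashflows N = 14
Cashflows (t years, CF_t, discount factor 1/(1+y/m)^(m*t), PV):
  t = 0.5000: CF_t = 2.500000, DF = 0.961538, PV = 2.403846
  t = 1.0000: CF_t = 2.500000, DF = 0.924556, PV = 2.311391
  t = 1.5000: CF_t = 2.500000, DF = 0.888996, PV = 2.222491
  t = 2.0000: CF_t = 2.500000, DF = 0.854804, PV = 2.137010
  t = 2.5000: CF_t = 2.500000, DF = 0.821927, PV = 2.054818
  t = 3.0000: CF_t = 2.500000, DF = 0.790315, PV = 1.975786
  t = 3.5000: CF_t = 2.500000, DF = 0.759918, PV = 1.899795
  t = 4.0000: CF_t = 2.500000, DF = 0.730690, PV = 1.826726
  t = 4.5000: CF_t = 2.500000, DF = 0.702587, PV = 1.756467
  t = 5.0000: CF_t = 2.500000, DF = 0.675564, PV = 1.688910
  t = 5.5000: CF_t = 2.500000, DF = 0.649581, PV = 1.623952
  t = 6.0000: CF_t = 2.500000, DF = 0.624597, PV = 1.561493
  t = 6.5000: CF_t = 2.500000, DF = 0.600574, PV = 1.501435
  t = 7.0000: CF_t = 102.500000, DF = 0.577475, PV = 59.191196
Price P = sum_t PV_t = 84.155316
Convexity numerator sum_t t*(t + 1/m) * CF_t / (1+y/m)^(m*t + 2):
  t = 0.5000: term = 1.111245
  t = 1.0000: term = 3.205516
  t = 1.5000: term = 6.164453
  t = 2.0000: term = 9.878932
  t = 2.5000: term = 14.248459
  t = 3.0000: term = 19.180618
  t = 3.5000: term = 24.590536
  t = 4.0000: term = 30.400388
  t = 4.5000: term = 36.538927
  t = 5.0000: term = 42.941047
  t = 5.5000: term = 49.547362
  t = 6.0000: term = 56.303821
  t = 6.5000: term = 63.161337
  t = 7.0000: term = 2873.093370
Convexity = (1/P) * sum = 3230.366011 / 84.155316 = 38.385763

Answer: Convexity = 38.3858


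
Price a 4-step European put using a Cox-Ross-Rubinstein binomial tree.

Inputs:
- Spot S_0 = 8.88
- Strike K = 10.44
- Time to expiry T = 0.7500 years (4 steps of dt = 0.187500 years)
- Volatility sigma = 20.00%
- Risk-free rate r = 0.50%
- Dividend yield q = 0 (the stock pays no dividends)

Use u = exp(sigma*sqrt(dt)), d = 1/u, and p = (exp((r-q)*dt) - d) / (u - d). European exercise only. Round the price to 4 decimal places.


dt = T/N = 0.187500
u = exp(sigma*sqrt(dt)) = 1.090463; d = 1/u = 0.917042
p = (exp((r-q)*dt) - d) / (u - d) = 0.483771
Discount per step: exp(-r*dt) = 0.999063
Stock lattice S(k, i) with i counting down-moves:
  k=0: S(0,0) = 8.8800
  k=1: S(1,0) = 9.6833; S(1,1) = 8.1433
  k=2: S(2,0) = 10.5593; S(2,1) = 8.8800; S(2,2) = 7.4678
  k=3: S(3,0) = 11.5145; S(3,1) = 9.6833; S(3,2) = 8.1433; S(3,3) = 6.8483
  k=4: S(4,0) = 12.5562; S(4,1) = 10.5593; S(4,2) = 8.8800; S(4,3) = 7.4678; S(4,4) = 6.2801
Terminal payoffs V(N, i) = max(K - S_T, 0):
  V(4,0) = 0.000000; V(4,1) = 0.000000; V(4,2) = 1.560000; V(4,3) = 2.972230; V(4,4) = 4.159866
Backward induction: V(k, i) = exp(-r*dt) * [p * V(k+1, i) + (1-p) * V(k+1, i+1)].
  V(3,0) = exp(-r*dt) * [p*0.000000 + (1-p)*0.000000] = 0.000000
  V(3,1) = exp(-r*dt) * [p*0.000000 + (1-p)*1.560000] = 0.804562
  V(3,2) = exp(-r*dt) * [p*1.560000 + (1-p)*2.972230] = 2.286888
  V(3,3) = exp(-r*dt) * [p*2.972230 + (1-p)*4.159866] = 3.581962
  V(2,0) = exp(-r*dt) * [p*0.000000 + (1-p)*0.804562] = 0.414949
  V(2,1) = exp(-r*dt) * [p*0.804562 + (1-p)*2.286888] = 1.568311
  V(2,2) = exp(-r*dt) * [p*2.286888 + (1-p)*3.581962] = 2.952673
  V(1,0) = exp(-r*dt) * [p*0.414949 + (1-p)*1.568311] = 1.009400
  V(1,1) = exp(-r*dt) * [p*1.568311 + (1-p)*2.952673] = 2.280819
  V(0,0) = exp(-r*dt) * [p*1.009400 + (1-p)*2.280819] = 1.664182

Answer: Price = V(0,0) = 1.6642


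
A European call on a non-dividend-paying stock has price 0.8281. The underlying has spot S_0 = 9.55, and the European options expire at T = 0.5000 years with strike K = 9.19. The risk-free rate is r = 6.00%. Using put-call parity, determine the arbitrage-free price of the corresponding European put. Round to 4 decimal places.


Put-call parity: C - P = S_0 * exp(-qT) - K * exp(-rT).
S_0 * exp(-qT) = 9.5500 * 1.00000000 = 9.55000000
K * exp(-rT) = 9.1900 * 0.97044553 = 8.91839445
P = C - S*exp(-qT) + K*exp(-rT)
P = 0.8281 - 9.55000000 + 8.91839445 = 0.1965

Answer: Put price = 0.1965


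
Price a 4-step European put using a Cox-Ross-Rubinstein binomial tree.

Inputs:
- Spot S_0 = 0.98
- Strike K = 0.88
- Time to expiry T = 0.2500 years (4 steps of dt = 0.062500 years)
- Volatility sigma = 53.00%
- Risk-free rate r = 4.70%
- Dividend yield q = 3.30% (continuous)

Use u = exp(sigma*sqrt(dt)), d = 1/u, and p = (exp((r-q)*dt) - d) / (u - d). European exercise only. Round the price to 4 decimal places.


Answer: Price = V(0,0) = 0.0590

Derivation:
dt = T/N = 0.062500
u = exp(sigma*sqrt(dt)) = 1.141679; d = 1/u = 0.875903
p = (exp((r-q)*dt) - d) / (u - d) = 0.470217
Discount per step: exp(-r*dt) = 0.997067
Stock lattice S(k, i) with i counting down-moves:
  k=0: S(0,0) = 0.9800
  k=1: S(1,0) = 1.1188; S(1,1) = 0.8584
  k=2: S(2,0) = 1.2774; S(2,1) = 0.9800; S(2,2) = 0.7519
  k=3: S(3,0) = 1.4583; S(3,1) = 1.1188; S(3,2) = 0.8584; S(3,3) = 0.6586
  k=4: S(4,0) = 1.6650; S(4,1) = 1.2774; S(4,2) = 0.9800; S(4,3) = 0.7519; S(4,4) = 0.5768
Terminal payoffs V(N, i) = max(K - S_T, 0):
  V(4,0) = 0.000000; V(4,1) = 0.000000; V(4,2) = 0.000000; V(4,3) = 0.128138; V(4,4) = 0.303167
Backward induction: V(k, i) = exp(-r*dt) * [p * V(k+1, i) + (1-p) * V(k+1, i+1)].
  V(3,0) = exp(-r*dt) * [p*0.000000 + (1-p)*0.000000] = 0.000000
  V(3,1) = exp(-r*dt) * [p*0.000000 + (1-p)*0.000000] = 0.000000
  V(3,2) = exp(-r*dt) * [p*0.000000 + (1-p)*0.128138] = 0.067686
  V(3,3) = exp(-r*dt) * [p*0.128138 + (1-p)*0.303167] = 0.220218
  V(2,0) = exp(-r*dt) * [p*0.000000 + (1-p)*0.000000] = 0.000000
  V(2,1) = exp(-r*dt) * [p*0.000000 + (1-p)*0.067686] = 0.035754
  V(2,2) = exp(-r*dt) * [p*0.067686 + (1-p)*0.220218] = 0.148059
  V(1,0) = exp(-r*dt) * [p*0.000000 + (1-p)*0.035754] = 0.018886
  V(1,1) = exp(-r*dt) * [p*0.035754 + (1-p)*0.148059] = 0.094972
  V(0,0) = exp(-r*dt) * [p*0.018886 + (1-p)*0.094972] = 0.059022


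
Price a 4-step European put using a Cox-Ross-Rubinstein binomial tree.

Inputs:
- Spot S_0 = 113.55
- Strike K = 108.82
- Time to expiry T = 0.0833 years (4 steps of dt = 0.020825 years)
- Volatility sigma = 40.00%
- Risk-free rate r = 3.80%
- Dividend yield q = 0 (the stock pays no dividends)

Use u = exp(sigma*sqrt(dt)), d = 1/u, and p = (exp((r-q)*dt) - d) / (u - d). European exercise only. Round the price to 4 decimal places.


dt = T/N = 0.020825
u = exp(sigma*sqrt(dt)) = 1.059422; d = 1/u = 0.943911
p = (exp((r-q)*dt) - d) / (u - d) = 0.492427
Discount per step: exp(-r*dt) = 0.999209
Stock lattice S(k, i) with i counting down-moves:
  k=0: S(0,0) = 113.5500
  k=1: S(1,0) = 120.2974; S(1,1) = 107.1811
  k=2: S(2,0) = 127.4457; S(2,1) = 113.5500; S(2,2) = 101.1694
  k=3: S(3,0) = 135.0188; S(3,1) = 120.2974; S(3,2) = 107.1811; S(3,3) = 95.4949
  k=4: S(4,0) = 143.0418; S(4,1) = 127.4457; S(4,2) = 113.5500; S(4,3) = 101.1694; S(4,4) = 90.1387
Terminal payoffs V(N, i) = max(K - S_T, 0):
  V(4,0) = 0.000000; V(4,1) = 0.000000; V(4,2) = 0.000000; V(4,3) = 7.650603; V(4,4) = 18.681322
Backward induction: V(k, i) = exp(-r*dt) * [p * V(k+1, i) + (1-p) * V(k+1, i+1)].
  V(3,0) = exp(-r*dt) * [p*0.000000 + (1-p)*0.000000] = 0.000000
  V(3,1) = exp(-r*dt) * [p*0.000000 + (1-p)*0.000000] = 0.000000
  V(3,2) = exp(-r*dt) * [p*0.000000 + (1-p)*7.650603] = 3.880170
  V(3,3) = exp(-r*dt) * [p*7.650603 + (1-p)*18.681322] = 13.239020
  V(2,0) = exp(-r*dt) * [p*0.000000 + (1-p)*0.000000] = 0.000000
  V(2,1) = exp(-r*dt) * [p*0.000000 + (1-p)*3.880170] = 1.967913
  V(2,2) = exp(-r*dt) * [p*3.880170 + (1-p)*13.239020] = 8.623645
  V(1,0) = exp(-r*dt) * [p*0.000000 + (1-p)*1.967913] = 0.998070
  V(1,1) = exp(-r*dt) * [p*1.967913 + (1-p)*8.623645] = 5.341956
  V(0,0) = exp(-r*dt) * [p*0.998070 + (1-p)*5.341956] = 3.200377

Answer: Price = V(0,0) = 3.2004


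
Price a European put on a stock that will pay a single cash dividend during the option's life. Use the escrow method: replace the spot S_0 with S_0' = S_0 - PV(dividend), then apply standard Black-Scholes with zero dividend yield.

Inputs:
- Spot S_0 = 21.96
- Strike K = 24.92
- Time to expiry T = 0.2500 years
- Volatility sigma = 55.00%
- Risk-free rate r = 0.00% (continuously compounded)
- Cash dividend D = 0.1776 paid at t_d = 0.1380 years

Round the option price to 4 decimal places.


PV(D) = D * exp(-r * t_d) = 0.1776 * 1.00000000 = 0.17760000
S_0' = S_0 - PV(D) = 21.9600 - 0.17760000 = 21.78240000
d1 = (ln(S_0'/K) + (r + sigma^2/2)*T) / (sigma*sqrt(T)) = -0.35183960
d2 = d1 - sigma*sqrt(T) = -0.62683960
exp(-rT) = 1.00000000
N(-d1) = 0.63752072; N(-d2) = 0.73461781
P = K * exp(-rT) * N(-d2) - S_0' * N(-d1) = 24.9200 * 1.00000000 * 0.73461781 - 21.78240000 * 0.63752072 = 4.4199

Answer: Price = 4.4199


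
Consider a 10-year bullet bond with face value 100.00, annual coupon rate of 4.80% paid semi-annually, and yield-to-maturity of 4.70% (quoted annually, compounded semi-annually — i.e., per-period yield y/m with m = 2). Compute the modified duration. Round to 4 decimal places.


Answer: Modified duration = 7.8814

Derivation:
Coupon per period c = face * coupon_rate / m = 2.400000
Periods per year m = 2; per-period yield y/m = 0.023500
Number of cashflows N = 20
Cashflows (t years, CF_t, discount factor 1/(1+y/m)^(m*t), PV):
  t = 0.5000: CF_t = 2.400000, DF = 0.977040, PV = 2.344895
  t = 1.0000: CF_t = 2.400000, DF = 0.954606, PV = 2.291055
  t = 1.5000: CF_t = 2.400000, DF = 0.932688, PV = 2.238452
  t = 2.0000: CF_t = 2.400000, DF = 0.911273, PV = 2.187056
  t = 2.5000: CF_t = 2.400000, DF = 0.890350, PV = 2.136840
  t = 3.0000: CF_t = 2.400000, DF = 0.869907, PV = 2.087777
  t = 3.5000: CF_t = 2.400000, DF = 0.849934, PV = 2.039841
  t = 4.0000: CF_t = 2.400000, DF = 0.830419, PV = 1.993005
  t = 4.5000: CF_t = 2.400000, DF = 0.811352, PV = 1.947245
  t = 5.0000: CF_t = 2.400000, DF = 0.792723, PV = 1.902536
  t = 5.5000: CF_t = 2.400000, DF = 0.774522, PV = 1.858852
  t = 6.0000: CF_t = 2.400000, DF = 0.756739, PV = 1.816172
  t = 6.5000: CF_t = 2.400000, DF = 0.739363, PV = 1.774472
  t = 7.0000: CF_t = 2.400000, DF = 0.722387, PV = 1.733730
  t = 7.5000: CF_t = 2.400000, DF = 0.705801, PV = 1.693923
  t = 8.0000: CF_t = 2.400000, DF = 0.689596, PV = 1.655029
  t = 8.5000: CF_t = 2.400000, DF = 0.673762, PV = 1.617029
  t = 9.0000: CF_t = 2.400000, DF = 0.658292, PV = 1.579901
  t = 9.5000: CF_t = 2.400000, DF = 0.643178, PV = 1.543626
  t = 10.0000: CF_t = 102.400000, DF = 0.628410, PV = 64.349180
Price P = sum_t PV_t = 100.790617
First compute Macaulay numerator sum_t t * PV_t:
  t * PV_t at t = 0.5000: 1.172447
  t * PV_t at t = 1.0000: 2.291055
  t * PV_t at t = 1.5000: 3.357677
  t * PV_t at t = 2.0000: 4.374111
  t * PV_t at t = 2.5000: 5.342100
  t * PV_t at t = 3.0000: 6.263332
  t * PV_t at t = 3.5000: 7.139443
  t * PV_t at t = 4.0000: 7.972021
  t * PV_t at t = 4.5000: 8.762603
  t * PV_t at t = 5.0000: 9.512678
  t * PV_t at t = 5.5000: 10.223689
  t * PV_t at t = 6.0000: 10.897035
  t * PV_t at t = 6.5000: 11.534070
  t * PV_t at t = 7.0000: 12.136108
  t * PV_t at t = 7.5000: 12.704419
  t * PV_t at t = 8.0000: 13.240234
  t * PV_t at t = 8.5000: 13.744748
  t * PV_t at t = 9.0000: 14.219113
  t * PV_t at t = 9.5000: 14.664449
  t * PV_t at t = 10.0000: 643.491799
Macaulay duration D = 813.043132 / 100.790617 = 8.066655
Modified duration = D / (1 + y/m) = 8.066655 / (1 + 0.023500) = 7.881441
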